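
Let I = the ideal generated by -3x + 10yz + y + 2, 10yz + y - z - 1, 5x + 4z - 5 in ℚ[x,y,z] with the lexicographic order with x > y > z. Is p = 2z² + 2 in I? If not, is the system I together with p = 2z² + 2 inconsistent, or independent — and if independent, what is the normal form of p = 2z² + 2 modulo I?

First compute the reduced Gröbner basis of I by Buchberger's algorithm.
f_1 = -3x + 10yz + y + 2, LT = x.
f_2 = 10yz + y - z - 1, LT = yz.
f_3 = 5x + 4z - 5, LT = x.

S(f_1,f_3): lcm = x. S = -10/3yz - ⅓y - ⅘z + ⅓.
  leading term yz: subtract (-⅓)·f_2 from -10/3yz - ⅓y - ⅘z + ⅓ → -17/15z
  leading term z: no divisor's leading term divides it; move -17/15z to the remainder.
  remainder -17/15z ≠ 0; add h_4 = -17/15z to the basis.

S(f_2,h_4): lcm = yz. S = 1/10y - 1/10z - 1/10.
  leading term y: no divisor's leading term divides it; move 1/10y to the remainder.
  leading term z: subtract (3/34)·h_4 from -1/10z - 1/10 → -1/10
  leading term 1: no divisor's leading term divides it; move -1/10 to the remainder.
  remainder 1/10y - 1/10 ≠ 0; add h_5 = 1/10y - 1/10 to the basis.

The other S-polynomials (S(f_1,f_2), S(f_2,f_3), S(f_1,h_4), S(f_3,h_4), S(f_1,h_5), S(f_2,h_5), S(f_3,h_5), S(h_4,h_5)) all reduce to 0 modulo the current basis, so we have a Gröbner basis.
Inter-reduce: drop elements whose leading term is divisible by another's, tail-reduce, and make monic.
Reduced Gröbner basis: {x - 1, y - 1, z}.
Label its elements g_1 = x - 1, g_2 = y - 1, g_3 = z.

Reduce p = 2z² + 2 modulo G:
  leading term z²: subtract (2z)·g_3 from 2z² + 2 → 2
  leading term 1: no divisor's leading term divides it; move 2 to the remainder.
  normal form = 2.
The normal form is nonzero, so p ∉ I. Since p minus its normal form lies in I, I + (p) = I + (r) where r = 2; decide whether this ideal is the whole ring.
Here r = 2 is a nonzero constant, hence a unit: 1 ∈ I + (p), the Gröbner basis of I + (p) is {1}, and the enlarged system has no common solution — adjoining p is inconsistent.

Adjoining 2z² + 2 makes the ideal the whole ring: the system is inconsistent.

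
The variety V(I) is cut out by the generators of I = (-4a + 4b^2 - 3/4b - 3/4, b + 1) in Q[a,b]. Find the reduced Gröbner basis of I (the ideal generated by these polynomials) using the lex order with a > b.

G = {a - 1, b + 1}

f_1 = -4a + 4b^2 - 3/4b - 3/4, LT = a.
f_2 = b + 1, LT = b.

The S-polynomials (S(f_1,f_2)) all reduce to 0 modulo the current basis, so we have a Gröbner basis.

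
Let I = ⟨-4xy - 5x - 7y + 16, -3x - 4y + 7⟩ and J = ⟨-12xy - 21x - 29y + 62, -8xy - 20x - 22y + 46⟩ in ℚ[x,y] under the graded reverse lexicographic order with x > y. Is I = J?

No, the ideals differ.

Equality of ideals is decidable: compute both reduced Gröbner bases (unique for the ordering) and check whether they agree.
Buchberger on the first generating set:
f_1 = -4xy - 5x - 7y + 16, LT = xy.
f_2 = -3x - 4y + 7, LT = x.

S(f_1,f_2): lcm = xy. S = -4/3y² + 5/4x + 49/12y - 4.
  leading term y²: no divisor's leading term divides it; move -4/3y² to the remainder.
  leading term x: subtract (-5/12)·f_2 from 5/4x + 49/12y - 4 → 29/12y - 13/12
  leading term y: no divisor's leading term divides it; move 29/12y to the remainder.
  leading term 1: no divisor's leading term divides it; move -13/12 to the remainder.
  remainder -4/3y² + 29/12y - 13/12 ≠ 0; add g_3 = -4/3y² + 29/12y - 13/12 to the basis.

S(f_1,g_3): lcm = xy². S = 49/16xy + 7/4y² - 13/16x - 4y.
  leading term xy: subtract (-49/64)·f_1 from 49/16xy + 7/4y² - 13/16x - 4y → 7/4y² - 297/64x - 599/64y + 49/4
  leading term y²: subtract (-21/16)·g_3 from 7/4y² - 297/64x - 599/64y + 49/4 → -297/64x - 99/16y + 693/64
  leading term x: subtract (99/64)·f_2 from -297/64x - 99/16y + 693/64 → 0
  remainder 0.

S(f_2,g_3): leading monomials are coprime, so the S-polynomial reduces to 0 (Buchberger's first criterion).
Every S-polynomial of the final basis reduces to 0, so we have a Gröbner basis.
Inter-reduce: drop elements whose leading term is divisible by another's, tail-reduce, and make monic.
Reduced Gröbner basis: {y² - 29/16y + 13/16, x + 4/3y - 7/3}.

Buchberger on the second generating set:
h_1 = -12xy - 21x - 29y + 62, LT = xy.
h_2 = -8xy - 20x - 22y + 46, LT = xy.

S(h_1,h_2): lcm = xy. S = -¾x - ⅓y + 7/12.
  leading term x: no divisor's leading term divides it; move -¾x to the remainder.
  leading term y: no divisor's leading term divides it; move -⅓y to the remainder.
  leading term 1: no divisor's leading term divides it; move 7/12 to the remainder.
  remainder -¾x - ⅓y + 7/12 ≠ 0; add k_3 = -¾x - ⅓y + 7/12 to the basis.

S(h_1,k_3): lcm = xy. S = -4/9y² + 7/4x + 115/36y - 31/6.
  leading term y²: no divisor's leading term divides it; move -4/9y² to the remainder.
  leading term x: subtract (-7/3)·k_3 from 7/4x + 115/36y - 31/6 → 29/12y - 137/36
  leading term y: no divisor's leading term divides it; move 29/12y to the remainder.
  leading term 1: no divisor's leading term divides it; move -137/36 to the remainder.
  remainder -4/9y² + 29/12y - 137/36 ≠ 0; add k_4 = -4/9y² + 29/12y - 137/36 to the basis.

S(h_2,k_3): lcm = xy. S = -4/9y² + 5/2x + 127/36y - 23/4.
  leading term y²: subtract (1)·k_4 from -4/9y² + 5/2x + 127/36y - 23/4 → 5/2x + 10/9y - 35/18
  leading term x: subtract (-10/3)·k_3 from 5/2x + 10/9y - 35/18 → 0
  remainder 0.

S(h_1,k_4): lcm = xy². S = 115/16xy + 29/12y² - 137/16x - 31/6y.
  leading term xy: subtract (-115/192)·h_1 from 115/16xy + 29/12y² - 137/16x - 31/6y → 29/12y² - 1353/64x - 4327/192y + 3565/96
  leading term y²: subtract (-87/16)·k_4 from 29/12y² - 1353/64x - 4327/192y + 3565/96 → -1353/64x - 451/48y + 3157/192
  leading term x: subtract (451/16)·k_3 from -1353/64x - 451/48y + 3157/192 → 0
  remainder 0.

S(h_2,k_4): lcm = xy². S = 127/16xy + 11/4y² - 137/16x - 23/4y.
  leading term xy: subtract (-127/192)·h_1 from 127/16xy + 11/4y² - 137/16x - 23/4y → 11/4y² - 1437/64x - 4787/192y + 3937/96
  leading term y²: subtract (-99/16)·k_4 from 11/4y² - 1437/64x - 4787/192y + 3937/96 → -1437/64x - 479/48y + 3353/192
  leading term x: subtract (479/16)·k_3 from -1437/64x - 479/48y + 3353/192 → 0
  remainder 0.

S(k_3,k_4): leading monomials are coprime, so the S-polynomial reduces to 0 (Buchberger's first criterion).
Every S-polynomial of the final basis reduces to 0, so we have a Gröbner basis.
Inter-reduce: drop elements whose leading term is divisible by another's, tail-reduce, and make monic.
Reduced Gröbner basis: {y² - 87/16y + 137/16, x + 4/9y - 7/9}.

The bases are distinct; the ideals are different.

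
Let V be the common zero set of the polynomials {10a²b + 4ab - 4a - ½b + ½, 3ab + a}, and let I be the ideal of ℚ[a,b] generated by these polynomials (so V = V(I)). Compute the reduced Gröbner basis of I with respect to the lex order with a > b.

f_1 = 10a²b + 4ab - 4a - ½b + ½, LT = a²b.
f_2 = 3ab + a, LT = ab.

S(f_1,f_2): lcm = a²b. S = -⅓a² + ⅖ab - ⅖a - 1/20b + 1/20.
  leading term a²: no divisor's leading term divides it; move -⅓a² to the remainder.
  leading term ab: subtract (2/15)·f_2 from ⅖ab - ⅖a - 1/20b + 1/20 → -8/15a - 1/20b + 1/20
  leading term a: no divisor's leading term divides it; move -8/15a to the remainder.
  leading term b: no divisor's leading term divides it; move -1/20b to the remainder.
  leading term 1: no divisor's leading term divides it; move 1/20 to the remainder.
  remainder -⅓a² - 8/15a - 1/20b + 1/20 ≠ 0; add g_3 = -⅓a² - 8/15a - 1/20b + 1/20 to the basis.

S(f_1,g_3): lcm = a²b. S = -6/5ab - ⅖a - 3/20b² + 1/10b + 1/20.
  leading term ab: subtract (-⅖)·f_2 from -6/5ab - ⅖a - 3/20b² + 1/10b + 1/20 → -3/20b² + 1/10b + 1/20
  leading term b²: no divisor's leading term divides it; move -3/20b² to the remainder.
  leading term b: no divisor's leading term divides it; move 1/10b to the remainder.
  leading term 1: no divisor's leading term divides it; move 1/20 to the remainder.
  remainder -3/20b² + 1/10b + 1/20 ≠ 0; add g_4 = -3/20b² + 1/10b + 1/20 to the basis.

S(f_2,g_3): lcm = a²b. S = ⅓a² - 8/5ab - 3/20b² + 3/20b.
  leading term a²: subtract (-1)·g_3 from ⅓a² - 8/5ab - 3/20b² + 3/20b → -8/5ab - 8/15a - 3/20b² + 1/10b + 1/20
  leading term ab: subtract (-8/15)·f_2 from -8/5ab - 8/15a - 3/20b² + 1/10b + 1/20 → -3/20b² + 1/10b + 1/20
  leading term b²: subtract (1)·g_4 from -3/20b² + 1/10b + 1/20 → 0
  remainder 0.

S(f_1,g_4): lcm = a²b². S = ⅔a²b + ⅓a² + ⅖ab² - ⅖ab - 1/20b² + 1/20b.
  leading term a²b: subtract (1/15)·f_1 from ⅔a²b + ⅓a² + ⅖ab² - ⅖ab - 1/20b² + 1/20b → ⅓a² + ⅖ab² - ⅔ab + 4/15a - 1/20b² + 1/12b - 1/30
  leading term a²: subtract (-1)·g_3 from ⅓a² + ⅖ab² - ⅔ab + 4/15a - 1/20b² + 1/12b - 1/30 → ⅖ab² - ⅔ab - 4/15a - 1/20b² + 1/30b + 1/60
  leading term ab²: subtract (2/15b)·f_2 from ⅖ab² - ⅔ab - 4/15a - 1/20b² + 1/30b + 1/60 → -⅘ab - 4/15a - 1/20b² + 1/30b + 1/60
  leading term ab: subtract (-4/15)·f_2 from -⅘ab - 4/15a - 1/20b² + 1/30b + 1/60 → -1/20b² + 1/30b + 1/60
  leading term b²: subtract (⅓)·g_4 from -1/20b² + 1/30b + 1/60 → 0
  remainder 0.

S(f_2,g_4): lcm = ab². S = ab + ⅓a.
  leading term ab: subtract (⅓)·f_2 from ab + ⅓a → 0
  remainder 0.

S(g_3,g_4): leading monomials are coprime, so the S-polynomial reduces to 0 (Buchberger's first criterion).
Every S-polynomial of the final basis reduces to 0, so we have a Gröbner basis.
Inter-reduce: drop elements whose leading term is divisible by another's, tail-reduce, and make monic.

G = {a² + 8/5a + 3/20b - 3/20, ab + ⅓a, b² - ⅔b - ⅓}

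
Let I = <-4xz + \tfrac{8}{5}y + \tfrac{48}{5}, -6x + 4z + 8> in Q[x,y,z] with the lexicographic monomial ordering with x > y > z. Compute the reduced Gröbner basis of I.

G = {x - \tfrac{2}{3}z - \tfrac{4}{3}, y - \tfrac{5}{3}z^{2} - \tfrac{10}{3}z + 6}

f_1 = -4xz + \tfrac{8}{5}y + \tfrac{48}{5}, LT = xz.
f_2 = -6x + 4z + 8, LT = x.

S(f_1,f_2): lcm = xz. S = -\tfrac{2}{5}y + \tfrac{2}{3}z^{2} + \tfrac{4}{3}z - \tfrac{12}{5}.
  leading term y: no divisor's leading term divides it; move -\tfrac{2}{5}y to the remainder.
  leading term z^{2}: no divisor's leading term divides it; move \tfrac{2}{3}z^{2} to the remainder.
  leading term z: no divisor's leading term divides it; move \tfrac{4}{3}z to the remainder.
  leading term 1: no divisor's leading term divides it; move -\tfrac{12}{5} to the remainder.
  remainder -\tfrac{2}{5}y + \tfrac{2}{3}z^{2} + \tfrac{4}{3}z - \tfrac{12}{5} ≠ 0; add g_3 = -\tfrac{2}{5}y + \tfrac{2}{3}z^{2} + \tfrac{4}{3}z - \tfrac{12}{5} to the basis.

The other S-polynomials (S(f_1,g_3), S(f_2,g_3)) all reduce to 0 modulo the current basis, so we have a Gröbner basis.
Inter-reduce: drop elements whose leading term is divisible by another's, tail-reduce, and make monic.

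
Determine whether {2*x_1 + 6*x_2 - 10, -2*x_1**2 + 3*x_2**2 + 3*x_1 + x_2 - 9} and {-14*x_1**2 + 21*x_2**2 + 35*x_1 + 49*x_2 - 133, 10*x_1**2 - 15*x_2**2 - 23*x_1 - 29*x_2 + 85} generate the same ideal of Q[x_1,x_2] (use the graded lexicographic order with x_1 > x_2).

Two ideals are equal iff their reduced Gröbner bases coincide (the reduced basis is unique for a fixed ordering).
Buchberger on the first generating set:
f_1 = 2*x_1 + 6*x_2 - 10, LT = x_1.
f_2 = -2*x_1**2 + 3*x_2**2 + 3*x_1 + x_2 - 9, LT = x_1**2.

S(f_1,f_2): lcm = x_1**2. S = 3*x_1*x_2 + 3/2*x_2**2 - 7/2*x_1 + 1/2*x_2 - 9/2.
  reduce S modulo (f_1, f_2):
  remainder -15/2*x_2**2 + 26*x_2 - 22 ≠ 0; add g_3 = -15/2*x_2**2 + 26*x_2 - 22 to the basis.

The other S-polynomials (S(f_1,g_3), S(f_2,g_3)) all reduce to 0 modulo the current basis, so we have a Gröbner basis.
Inter-reduce: drop elements whose leading term is divisible by another's, tail-reduce, and make monic.
Reduced Gröbner basis: {x_2**2 - 52/15*x_2 + 44/15, x_1 + 3*x_2 - 5}.

Buchberger on the second generating set:
h_1 = -14*x_1**2 + 21*x_2**2 + 35*x_1 + 49*x_2 - 133, LT = x_1**2.
h_2 = 10*x_1**2 - 15*x_2**2 - 23*x_1 - 29*x_2 + 85, LT = x_1**2.

S(h_1,h_2): lcm = x_1**2. S = -1/5*x_1 - 3/5*x_2 + 1.
  reduce S modulo (h_1, h_2):
  remainder -1/5*x_1 - 3/5*x_2 + 1 ≠ 0; add k_3 = -1/5*x_1 - 3/5*x_2 + 1 to the basis.

S(h_1,k_3): lcm = x_1**2. S = -3*x_1*x_2 - 3/2*x_2**2 + 5/2*x_1 - 7/2*x_2 + 19/2.
  reduce S modulo (h_1, h_2, k_3):
  remainder 15/2*x_2**2 - 26*x_2 + 22 ≠ 0; add k_4 = 15/2*x_2**2 - 26*x_2 + 22 to the basis.

The other S-polynomials (S(h_2,k_3), S(h_1,k_4), S(h_2,k_4), S(k_3,k_4)) all reduce to 0 modulo the current basis, so we have a Gröbner basis.
Inter-reduce: drop elements whose leading term is divisible by another's, tail-reduce, and make monic.
Reduced Gröbner basis: {x_2**2 - 52/15*x_2 + 44/15, x_1 + 3*x_2 - 5}.

The two bases agree; hence the ideals are identical.

Yes, the ideals are equal.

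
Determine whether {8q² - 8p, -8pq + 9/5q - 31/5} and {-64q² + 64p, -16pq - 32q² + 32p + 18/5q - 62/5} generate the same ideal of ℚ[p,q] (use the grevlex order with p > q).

Yes, the ideals are equal.

Two ideals are equal iff their reduced Gröbner bases coincide (the reduced basis is unique for a fixed ordering).
Buchberger on the first generating set:
f_1 = 8q² - 8p, LT = q².
f_2 = -8pq + 9/5q - 31/5, LT = pq.

S(f_1,f_2): lcm = pq². S = -p² + 9/40q² - 31/40q.
  leading term p²: no divisor's leading term divides it; move -p² to the remainder.
  leading term q²: subtract (9/320)·f_1 from 9/40q² - 31/40q → 9/40p - 31/40q
  leading term p: no divisor's leading term divides it; move 9/40p to the remainder.
  leading term q: no divisor's leading term divides it; move -31/40q to the remainder.
  remainder -p² + 9/40p - 31/40q ≠ 0; add g_3 = -p² + 9/40p - 31/40q to the basis.

The other S-polynomials (S(f_1,g_3), S(f_2,g_3)) all reduce to 0 modulo the current basis, so we have a Gröbner basis.
Inter-reduce: drop elements whose leading term is divisible by another's, tail-reduce, and make monic.
Reduced Gröbner basis: {p² - 9/40p + 31/40q, pq - 9/40q + 31/40, q² - p}.

Buchberger on the second generating set:
h_1 = -64q² + 64p, LT = q².
h_2 = -16pq - 32q² + 32p + 18/5q - 62/5, LT = pq.

S(h_1,h_2): lcm = pq². S = -2q³ - p² + 2pq + 9/40q² - 31/40q.
  leading term q³: subtract (1/32q)·h_1 from -2q³ - p² + 2pq + 9/40q² - 31/40q → -p² + 9/40q² - 31/40q
  leading term p²: no divisor's leading term divides it; move -p² to the remainder.
  leading term q²: subtract (-9/2560)·h_1 from 9/40q² - 31/40q → 9/40p - 31/40q
  leading term p: no divisor's leading term divides it; move 9/40p to the remainder.
  leading term q: no divisor's leading term divides it; move -31/40q to the remainder.
  remainder -p² + 9/40p - 31/40q ≠ 0; add k_3 = -p² + 9/40p - 31/40q to the basis.

The other S-polynomials (S(h_1,k_3), S(h_2,k_3)) all reduce to 0 modulo the current basis, so we have a Gröbner basis.
Inter-reduce: drop elements whose leading term is divisible by another's, tail-reduce, and make monic.
Reduced Gröbner basis: {p² - 9/40p + 31/40q, pq - 9/40q + 31/40, q² - p}.

Same reduced basis, so the two generating sets span the same ideal.
The choice of monomial ordering does not affect the verdict — as long as both bases are computed under the same ordering, their equality decides ideal equality.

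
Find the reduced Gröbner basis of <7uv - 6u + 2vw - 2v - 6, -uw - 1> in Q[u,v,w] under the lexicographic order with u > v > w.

G = {uv - \tfrac{6}{7}u + \tfrac{2}{7}vw - \tfrac{2}{7}v - \tfrac{6}{7}, uw + 1, vw^{2} - vw - \tfrac{7}{2}v - 3w + 3}

Buchberger's algorithm terminates because the ascending chain of leading-term ideals stabilizes.

f_1 = 7uv - 6u + 2vw - 2v - 6, LT = uv.
f_2 = -uw - 1, LT = uw.

S(f_1,f_2): lcm = uvw. S = -\tfrac{6}{7}uw + \tfrac{2}{7}vw^{2} - \tfrac{2}{7}vw - v - \tfrac{6}{7}w.
  leading term uw: subtract (\tfrac{6}{7})·f_2 from -\tfrac{6}{7}uw + \tfrac{2}{7}vw^{2} - \tfrac{2}{7}vw - v - \tfrac{6}{7}w → \tfrac{2}{7}vw^{2} - \tfrac{2}{7}vw - v - \tfrac{6}{7}w + \tfrac{6}{7}
  leading term vw^{2}: no divisor's leading term divides it; move \tfrac{2}{7}vw^{2} to the remainder.
  leading term vw: no divisor's leading term divides it; move -\tfrac{2}{7}vw to the remainder.
  leading term v: no divisor's leading term divides it; move -v to the remainder.
  leading term w: no divisor's leading term divides it; move -\tfrac{6}{7}w to the remainder.
  leading term 1: no divisor's leading term divides it; move \tfrac{6}{7} to the remainder.
  remainder \tfrac{2}{7}vw^{2} - \tfrac{2}{7}vw - v - \tfrac{6}{7}w + \tfrac{6}{7} ≠ 0; add g_3 = \tfrac{2}{7}vw^{2} - \tfrac{2}{7}vw - v - \tfrac{6}{7}w + \tfrac{6}{7} to the basis.

S(f_1,g_3): lcm = uvw^{2}. S = uvw + \tfrac{7}{2}uv - \tfrac{6}{7}uw^{2} + 3uw - 3u + \tfrac{2}{7}vw^{3} - \tfrac{2}{7}vw^{2} - \tfrac{6}{7}w^{2}.
  leading term uvw: subtract (\tfrac{1}{7}w)·f_1 from uvw + \tfrac{7}{2}uv - \tfrac{6}{7}uw^{2} + 3uw - 3u + \tfrac{2}{7}vw^{3} - \tfrac{2}{7}vw^{2} - \tfrac{6}{7}w^{2} → \tfrac{7}{2}uv - \tfrac{6}{7}uw^{2} + \tfrac{27}{7}uw - 3u + \tfrac{2}{7}vw^{3} - \tfrac{4}{7}vw^{2} + \tfrac{2}{7}vw - \tfrac{6}{7}w^{2} + \tfrac{6}{7}w
  leading term uv: subtract (\tfrac{1}{2})·f_1 from \tfrac{7}{2}uv - \tfrac{6}{7}uw^{2} + \tfrac{27}{7}uw - 3u + \tfrac{2}{7}vw^{3} - \tfrac{4}{7}vw^{2} + \tfrac{2}{7}vw - \tfrac{6}{7}w^{2} + \tfrac{6}{7}w → -\tfrac{6}{7}uw^{2} + \tfrac{27}{7}uw + \tfrac{2}{7}vw^{3} - \tfrac{4}{7}vw^{2} - \tfrac{5}{7}vw + v - \tfrac{6}{7}w^{2} + \tfrac{6}{7}w + 3
  leading term uw^{2}: subtract (\tfrac{6}{7}w)·f_2 from -\tfrac{6}{7}uw^{2} + \tfrac{27}{7}uw + \tfrac{2}{7}vw^{3} - \tfrac{4}{7}vw^{2} - \tfrac{5}{7}vw + v - \tfrac{6}{7}w^{2} + \tfrac{6}{7}w + 3 → \tfrac{27}{7}uw + \tfrac{2}{7}vw^{3} - \tfrac{4}{7}vw^{2} - \tfrac{5}{7}vw + v - \tfrac{6}{7}w^{2} + \tfrac{12}{7}w + 3
  leading term uw: subtract (-\tfrac{27}{7})·f_2 from \tfrac{27}{7}uw + \tfrac{2}{7}vw^{3} - \tfrac{4}{7}vw^{2} - \tfrac{5}{7}vw + v - \tfrac{6}{7}w^{2} + \tfrac{12}{7}w + 3 → \tfrac{2}{7}vw^{3} - \tfrac{4}{7}vw^{2} - \tfrac{5}{7}vw + v - \tfrac{6}{7}w^{2} + \tfrac{12}{7}w - \tfrac{6}{7}
  leading term vw^{3}: subtract (w)·g_3 from \tfrac{2}{7}vw^{3} - \tfrac{4}{7}vw^{2} - \tfrac{5}{7}vw + v - \tfrac{6}{7}w^{2} + \tfrac{12}{7}w - \tfrac{6}{7} → -\tfrac{2}{7}vw^{2} + \tfrac{2}{7}vw + v + \tfrac{6}{7}w - \tfrac{6}{7}
  leading term vw^{2}: subtract (-1)·g_3 from -\tfrac{2}{7}vw^{2} + \tfrac{2}{7}vw + v + \tfrac{6}{7}w - \tfrac{6}{7} → 0
  remainder 0.

S(f_2,g_3): lcm = uvw^{2}. S = uvw + \tfrac{7}{2}uv + 3uw - 3u + vw.
  leading term uvw: subtract (\tfrac{1}{7}w)·f_1 from uvw + \tfrac{7}{2}uv + 3uw - 3u + vw → \tfrac{7}{2}uv + \tfrac{27}{7}uw - 3u - \tfrac{2}{7}vw^{2} + \tfrac{9}{7}vw + \tfrac{6}{7}w
  leading term uv: subtract (\tfrac{1}{2})·f_1 from \tfrac{7}{2}uv + \tfrac{27}{7}uw - 3u - \tfrac{2}{7}vw^{2} + \tfrac{9}{7}vw + \tfrac{6}{7}w → \tfrac{27}{7}uw - \tfrac{2}{7}vw^{2} + \tfrac{2}{7}vw + v + \tfrac{6}{7}w + 3
  leading term uw: subtract (-\tfrac{27}{7})·f_2 from \tfrac{27}{7}uw - \tfrac{2}{7}vw^{2} + \tfrac{2}{7}vw + v + \tfrac{6}{7}w + 3 → -\tfrac{2}{7}vw^{2} + \tfrac{2}{7}vw + v + \tfrac{6}{7}w - \tfrac{6}{7}
  leading term vw^{2}: subtract (-1)·g_3 from -\tfrac{2}{7}vw^{2} + \tfrac{2}{7}vw + v + \tfrac{6}{7}w - \tfrac{6}{7} → 0
  remainder 0.

Every S-polynomial of the final basis reduces to 0, so we have a Gröbner basis.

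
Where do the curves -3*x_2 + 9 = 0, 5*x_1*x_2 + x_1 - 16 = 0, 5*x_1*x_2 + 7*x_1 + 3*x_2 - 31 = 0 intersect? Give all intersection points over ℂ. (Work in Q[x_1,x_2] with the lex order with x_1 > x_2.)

Compute a lex Gröbner basis by Buchberger's algorithm.
f_1 = -3*x_2 + 9, LT = x_2.
f_2 = 5*x_1*x_2 + x_1 - 16, LT = x_1*x_2.
f_3 = 5*x_1*x_2 + 7*x_1 + 3*x_2 - 31, LT = x_1*x_2.

S(f_1,f_2): lcm = x_1*x_2. S = -16/5*x_1 + 16/5.
  leading term x_1: no divisor's leading term divides it; move -16/5*x_1 to the remainder.
  leading term 1: no divisor's leading term divides it; move 16/5 to the remainder.
  remainder -16/5*x_1 + 16/5 ≠ 0; add h_4 = -16/5*x_1 + 16/5 to the basis.

S(f_1,f_3): lcm = x_1*x_2. S = -22/5*x_1 - 3/5*x_2 + 31/5.
  leading term x_1: subtract (11/8)·h_4 from -22/5*x_1 - 3/5*x_2 + 31/5 → -3/5*x_2 + 9/5
  leading term x_2: subtract (1/5)·f_1 from -3/5*x_2 + 9/5 → 0
  remainder 0.

S(f_2,f_3): lcm = x_1*x_2. S = -6/5*x_1 - 3/5*x_2 + 3.
  leading term x_1: subtract (3/8)·h_4 from -6/5*x_1 - 3/5*x_2 + 3 → -3/5*x_2 + 9/5
  leading term x_2: subtract (1/5)·f_1 from -3/5*x_2 + 9/5 → 0
  remainder 0.

S(f_1,h_4): leading monomials are coprime, so the S-polynomial reduces to 0 (Buchberger's first criterion).
S(f_2,h_4): lcm = x_1*x_2. S = 1/5*x_1 + x_2 - 16/5.
  leading term x_1: subtract (-1/16)·h_4 from 1/5*x_1 + x_2 - 16/5 → x_2 - 3
  leading term x_2: subtract (-1/3)·f_1 from x_2 - 3 → 0
  remainder 0.

S(f_3,h_4): lcm = x_1*x_2. S = 7/5*x_1 + 8/5*x_2 - 31/5.
  leading term x_1: subtract (-7/16)·h_4 from 7/5*x_1 + 8/5*x_2 - 31/5 → 8/5*x_2 - 24/5
  leading term x_2: subtract (-8/15)·f_1 from 8/5*x_2 - 24/5 → 0
  remainder 0.

Every S-polynomial of the final basis reduces to 0, so we have a Gröbner basis.
Inter-reduce: drop elements whose leading term is divisible by another's, tail-reduce, and make monic.
Reduced Gröbner basis: {x_1 - 1, x_2 - 3}.

Since the basis is lex-ordered, x_2 - 3 is univariate in x_2. Its roots are {3}. Back-substituting each root into the other basis elements fixes the other coordinates.
  x_2 = 3: the earlier basis element becomes x_1 - 1 = 0, giving x_1 = 1 — point (1, 3).
Substituting each solution back into the original system confirms all equations vanish.
This is the nonlinear analogue of row-reducing a linear system.

{(1, 3)}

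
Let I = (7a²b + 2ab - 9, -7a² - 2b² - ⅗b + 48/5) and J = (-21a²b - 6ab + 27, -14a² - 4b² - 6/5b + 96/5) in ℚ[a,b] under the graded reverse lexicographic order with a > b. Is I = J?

Yes, the ideals are equal.

Since reduced Gröbner bases are canonical representatives of ideals under a given ordering, it suffices to compute and compare them.
Buchberger on the first generating set:
f_1 = 7a²b + 2ab - 9, LT = a²b.
f_2 = -7a² - 2b² - ⅗b + 48/5, LT = a².

S(f_1,f_2): lcm = a²b. S = -2/7b³ + 2/7ab - 3/35b² + 48/35b - 9/7.
  reduce S modulo (f_1, f_2):
  remainder -2/7b³ + 2/7ab - 3/35b² + 48/35b - 9/7 ≠ 0; add g_3 = -2/7b³ + 2/7ab - 3/35b² + 48/35b - 9/7 to the basis.

The other S-polynomials (S(f_1,g_3), S(f_2,g_3)) all reduce to 0 modulo the current basis, so we have a Gröbner basis.
Inter-reduce: drop elements whose leading term is divisible by another's, tail-reduce, and make monic.
Reduced Gröbner basis: {b³ - ab + 3/10b² - 24/5b + 9/2, a² + 2/7b² + 3/35b - 48/35}.

Buchberger on the second generating set:
h_1 = -21a²b - 6ab + 27, LT = a²b.
h_2 = -14a² - 4b² - 6/5b + 96/5, LT = a².

S(h_1,h_2): lcm = a²b. S = -2/7b³ + 2/7ab - 3/35b² + 48/35b - 9/7.
  reduce S modulo (h_1, h_2):
  remainder -2/7b³ + 2/7ab - 3/35b² + 48/35b - 9/7 ≠ 0; add k_3 = -2/7b³ + 2/7ab - 3/35b² + 48/35b - 9/7 to the basis.

The other S-polynomials (S(h_1,k_3), S(h_2,k_3)) all reduce to 0 modulo the current basis, so we have a Gröbner basis.
Inter-reduce: drop elements whose leading term is divisible by another's, tail-reduce, and make monic.
Reduced Gröbner basis: {b³ - ab + 3/10b² - 24/5b + 9/2, a² + 2/7b² + 3/35b - 48/35}.

These coincide, so the ideals are equal.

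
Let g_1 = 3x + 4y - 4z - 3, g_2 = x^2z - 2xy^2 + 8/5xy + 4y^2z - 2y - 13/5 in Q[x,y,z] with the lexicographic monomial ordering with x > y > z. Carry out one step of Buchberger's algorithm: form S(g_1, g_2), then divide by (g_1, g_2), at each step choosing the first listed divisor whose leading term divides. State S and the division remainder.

lcm(LM(g_1), LM(g_2)) = x^2z.
S = (lcm/LT(g_1))·g_1 − (lcm/LT(g_2))·g_2 = 2xy^2 + 4/3xyz - 8/5xy - 4/3xz^2 - xz - 4y^2z + 2y + 13/5.
Reduce S modulo (g_1, g_2) in that order:
  leading term xy^2: subtract (2/3y^2)·g_1 from 2xy^2 + 4/3xyz - 8/5xy - 4/3xz^2 - xz - 4y^2z + 2y + 13/5 → 4/3xyz - 8/5xy - 4/3xz^2 - xz - 8/3y^3 - 4/3y^2z + 2y^2 + 2y + 13/5
  leading term xyz: subtract (4/9yz)·g_1 from 4/3xyz - 8/5xy - 4/3xz^2 - xz - 8/3y^3 - 4/3y^2z + 2y^2 + 2y + 13/5 → -8/5xy - 4/3xz^2 - xz - 8/3y^3 - 28/9y^2z + 2y^2 + 16/9yz^2 + 4/3yz + 2y + 13/5
  leading term xy: subtract (-8/15y)·g_1 from -8/5xy - 4/3xz^2 - xz - 8/3y^3 - 28/9y^2z + 2y^2 + 16/9yz^2 + 4/3yz + 2y + 13/5 → -4/3xz^2 - xz - 8/3y^3 - 28/9y^2z + 62/15y^2 + 16/9yz^2 - 4/5yz + 2/5y + 13/5
  leading term xz^2: subtract (-4/9z^2)·g_1 from -4/3xz^2 - xz - 8/3y^3 - 28/9y^2z + 62/15y^2 + 16/9yz^2 - 4/5yz + 2/5y + 13/5 → -xz - 8/3y^3 - 28/9y^2z + 62/15y^2 + 32/9yz^2 - 4/5yz + 2/5y - 16/9z^3 - 4/3z^2 + 13/5
  leading term xz: subtract (-1/3z)·g_1 from -xz - 8/3y^3 - 28/9y^2z + 62/15y^2 + 32/9yz^2 - 4/5yz + 2/5y - 16/9z^3 - 4/3z^2 + 13/5 → -8/3y^3 - 28/9y^2z + 62/15y^2 + 32/9yz^2 + 8/15yz + 2/5y - 16/9z^3 - 8/3z^2 - z + 13/5
  leading term y^3: no divisor's leading term divides it; move -8/3y^3 to the remainder.
  leading term y^2z: no divisor's leading term divides it; move -28/9y^2z to the remainder.
  leading term y^2: no divisor's leading term divides it; move 62/15y^2 to the remainder.
  leading term yz^2: no divisor's leading term divides it; move 32/9yz^2 to the remainder.
  leading term yz: no divisor's leading term divides it; move 8/15yz to the remainder.
  leading term y: no divisor's leading term divides it; move 2/5y to the remainder.
  leading term z^3: no divisor's leading term divides it; move -16/9z^3 to the remainder.
  leading term z^2: no divisor's leading term divides it; move -8/3z^2 to the remainder.
  leading term z: no divisor's leading term divides it; move -z to the remainder.
  leading term 1: no divisor's leading term divides it; move 13/5 to the remainder.
The remainder -8/3y^3 - 28/9y^2z + 62/15y^2 + 32/9yz^2 + 8/15yz + 2/5y - 16/9z^3 - 8/3z^2 - z + 13/5 is nonzero, so it would be added as the next basis element.

S(g_1, g_2) = 2xy^2 + 4/3xyz - 8/5xy - 4/3xz^2 - xz - 4y^2z + 2y + 13/5; remainder on division = -8/3y^3 - 28/9y^2z + 62/15y^2 + 32/9yz^2 + 8/15yz + 2/5y - 16/9z^3 - 8/3z^2 - z + 13/5.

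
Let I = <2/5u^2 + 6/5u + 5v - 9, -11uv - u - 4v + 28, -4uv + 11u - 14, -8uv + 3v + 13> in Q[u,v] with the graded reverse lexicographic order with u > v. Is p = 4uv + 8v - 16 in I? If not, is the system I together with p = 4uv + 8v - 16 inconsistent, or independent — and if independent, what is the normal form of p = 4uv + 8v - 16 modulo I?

First compute the reduced Gröbner basis of I by Buchberger's algorithm.
f_1 = 2/5u^2 + 6/5u + 5v - 9, LT = u^2.
f_2 = -11uv - u - 4v + 28, LT = uv.
f_3 = -4uv + 11u - 14, LT = uv.
f_4 = -8uv + 3v + 13, LT = uv.

S(f_1,f_2): lcm = u^2v. S = -1/11u^2 + 29/11uv + 25/2v^2 + 28/11u - 45/2v.
  reduce S modulo (f_1, f_2, f_3, f_4):
  remainder 25/2v^2 + 312/121u - 2701/121v + 1129/242 ≠ 0; add h_5 = 25/2v^2 + 312/121u - 2701/121v + 1129/242 to the basis.

S(f_1,f_3): lcm = u^2v. S = 11/4u^2 + 3uv + 25/2v^2 - 7/2u - 45/2v.
  reduce S modulo (f_1, f_2, f_3, f_4, h_5):
  remainder -7067/484u - 34503/968v + 62771/968 ≠ 0; add h_6 = -7067/484u - 34503/968v + 62771/968 to the basis.

S(f_1,f_4): lcm = u^2v. S = 27/8uv + 25/2v^2 + 13/8u - 45/2v.
  reduce S modulo (f_1, f_2, f_3, f_4, h_5, h_6):
  remainder 47255/28268v - 47255/28268 ≠ 0; add h_7 = 47255/28268v - 47255/28268 to the basis.

The other S-polynomials (S(f_2,f_3), S(f_2,f_4), S(f_3,f_4), S(f_1,h_5), S(f_2,h_5), S(f_3,h_5), S(f_4,h_5), S(f_1,h_6), S(f_2,h_6), S(f_3,h_6), S(f_4,h_6), S(h_5,h_6), S(f_1,h_7), S(f_2,h_7), S(f_3,h_7), S(f_4,h_7), S(h_5,h_7), S(h_6,h_7)) all reduce to 0 modulo the current basis, so we have a Gröbner basis.
Inter-reduce: drop elements whose leading term is divisible by another's, tail-reduce, and make monic.
Reduced Gröbner basis: {u - 2, v - 1}.
Label its elements g_1 = u - 2, g_2 = v - 1.

Reduce p = 4uv + 8v - 16 modulo G:
  leading term uv: subtract (4v)·g_1 from 4uv + 8v - 16 → 16v - 16
  leading term v: subtract (16)·g_2 from 16v - 16 → 0
  normal form = 0.
Since the normal form is 0, p ∈ I.

4uv + 8v - 16 lies in I (it reduces to 0).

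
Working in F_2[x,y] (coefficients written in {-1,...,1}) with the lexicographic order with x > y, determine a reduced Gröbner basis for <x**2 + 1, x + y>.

G = {x + y, y**2 + 1}

f_1 = x**2 + 1, LT = x**2.
f_2 = x + y, LT = x.

S(f_1,f_2): lcm = x**2. S = x*y + 1.
  reduce S modulo (f_1, f_2):
  remainder y**2 + 1 ≠ 0; add g_3 = y**2 + 1 to the basis.

The other S-polynomials (S(f_1,g_3), S(f_2,g_3)) all reduce to 0 modulo the current basis, so we have a Gröbner basis.
Inter-reduce: drop elements whose leading term is divisible by another's, tail-reduce, and make monic.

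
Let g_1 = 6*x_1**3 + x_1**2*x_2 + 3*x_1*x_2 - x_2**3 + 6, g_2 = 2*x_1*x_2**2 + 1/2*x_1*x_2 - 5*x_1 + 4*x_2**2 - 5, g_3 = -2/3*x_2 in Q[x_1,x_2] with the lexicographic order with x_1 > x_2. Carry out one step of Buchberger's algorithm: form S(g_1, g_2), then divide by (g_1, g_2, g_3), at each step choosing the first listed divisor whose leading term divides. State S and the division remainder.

S(g_1, g_2) = -1/4*x_1**3*x_2 + 5/2*x_1**3 + 1/6*x_1**2*x_2**3 - 2*x_1**2*x_2**2 + 5/2*x_1**2 + 1/2*x_1*x_2**3 - 1/6*x_2**5 + x_2**2; remainder on division = -5/2*x_1**2 + 125/24*x_1 + 185/24.

lcm(LM(g_1), LM(g_2)) = x_1**3*x_2**2.
S = (lcm/LT(g_1))·g_1 − (lcm/LT(g_2))·g_2 = -1/4*x_1**3*x_2 + 5/2*x_1**3 + 1/6*x_1**2*x_2**3 - 2*x_1**2*x_2**2 + 5/2*x_1**2 + 1/2*x_1*x_2**3 - 1/6*x_2**5 + x_2**2.
Reduce S modulo (g_1, g_2, g_3) in that order:
  leading term x_1**3*x_2: subtract (-1/24*x_2)·g_1 from -1/4*x_1**3*x_2 + 5/2*x_1**3 + 1/6*x_1**2*x_2**3 - 2*x_1**2*x_2**2 + 5/2*x_1**2 + 1/2*x_1*x_2**3 - 1/6*x_2**5 + x_2**2 → 5/2*x_1**3 + 1/6*x_1**2*x_2**3 - 47/24*x_1**2*x_2**2 + 5/2*x_1**2 + 1/2*x_1*x_2**3 + 1/8*x_1*x_2**2 - 1/6*x_2**5 - 1/24*x_2**4 + x_2**2 + 1/4*x_2
  leading term x_1**3: subtract (5/12)·g_1 from 5/2*x_1**3 + 1/6*x_1**2*x_2**3 - 47/24*x_1**2*x_2**2 + 5/2*x_1**2 + 1/2*x_1*x_2**3 + 1/8*x_1*x_2**2 - 1/6*x_2**5 - 1/24*x_2**4 + x_2**2 + 1/4*x_2 → 1/6*x_1**2*x_2**3 - 47/24*x_1**2*x_2**2 - 5/12*x_1**2*x_2 + 5/2*x_1**2 + 1/2*x_1*x_2**3 + 1/8*x_1*x_2**2 - 5/4*x_1*x_2 - 1/6*x_2**5 - 1/24*x_2**4 + 5/12*x_2**3 + x_2**2 + 1/4*x_2 - 5/2
  leading term x_1**2*x_2**3: subtract (1/12*x_1*x_2)·g_2 from 1/6*x_1**2*x_2**3 - 47/24*x_1**2*x_2**2 - 5/12*x_1**2*x_2 + 5/2*x_1**2 + 1/2*x_1*x_2**3 + 1/8*x_1*x_2**2 - 5/4*x_1*x_2 - 1/6*x_2**5 - 1/24*x_2**4 + 5/12*x_2**3 + x_2**2 + 1/4*x_2 - 5/2 → -2*x_1**2*x_2**2 + 5/2*x_1**2 + 1/6*x_1*x_2**3 + 1/8*x_1*x_2**2 - 5/6*x_1*x_2 - 1/6*x_2**5 - 1/24*x_2**4 + 5/12*x_2**3 + x_2**2 + 1/4*x_2 - 5/2
  leading term x_1**2*x_2**2: subtract (-x_1)·g_2 from -2*x_1**2*x_2**2 + 5/2*x_1**2 + 1/6*x_1*x_2**3 + 1/8*x_1*x_2**2 - 5/6*x_1*x_2 - 1/6*x_2**5 - 1/24*x_2**4 + 5/12*x_2**3 + x_2**2 + 1/4*x_2 - 5/2 → 1/2*x_1**2*x_2 - 5/2*x_1**2 + 1/6*x_1*x_2**3 + 33/8*x_1*x_2**2 - 5/6*x_1*x_2 - 5*x_1 - 1/6*x_2**5 - 1/24*x_2**4 + 5/12*x_2**3 + x_2**2 + 1/4*x_2 - 5/2
  leading term x_1**2*x_2: subtract (-3/4*x_1**2)·g_3 from 1/2*x_1**2*x_2 - 5/2*x_1**2 + 1/6*x_1*x_2**3 + 33/8*x_1*x_2**2 - 5/6*x_1*x_2 - 5*x_1 - 1/6*x_2**5 - 1/24*x_2**4 + 5/12*x_2**3 + x_2**2 + 1/4*x_2 - 5/2 → -5/2*x_1**2 + 1/6*x_1*x_2**3 + 33/8*x_1*x_2**2 - 5/6*x_1*x_2 - 5*x_1 - 1/6*x_2**5 - 1/24*x_2**4 + 5/12*x_2**3 + x_2**2 + 1/4*x_2 - 5/2
  leading term x_1**2: no divisor's leading term divides it; move -5/2*x_1**2 to the remainder.
  leading term x_1*x_2**3: subtract (1/12*x_2)·g_2 from 1/6*x_1*x_2**3 + 33/8*x_1*x_2**2 - 5/6*x_1*x_2 - 5*x_1 - 1/6*x_2**5 - 1/24*x_2**4 + 5/12*x_2**3 + x_2**2 + 1/4*x_2 - 5/2 → 49/12*x_1*x_2**2 - 5/12*x_1*x_2 - 5*x_1 - 1/6*x_2**5 - 1/24*x_2**4 + 1/12*x_2**3 + x_2**2 + 2/3*x_2 - 5/2
  leading term x_1*x_2**2: subtract (49/24)·g_2 from 49/12*x_1*x_2**2 - 5/12*x_1*x_2 - 5*x_1 - 1/6*x_2**5 - 1/24*x_2**4 + 1/12*x_2**3 + x_2**2 + 2/3*x_2 - 5/2 → -23/16*x_1*x_2 + 125/24*x_1 - 1/6*x_2**5 - 1/24*x_2**4 + 1/12*x_2**3 - 43/6*x_2**2 + 2/3*x_2 + 185/24
  leading term x_1*x_2: subtract (69/32*x_1)·g_3 from -23/16*x_1*x_2 + 125/24*x_1 - 1/6*x_2**5 - 1/24*x_2**4 + 1/12*x_2**3 - 43/6*x_2**2 + 2/3*x_2 + 185/24 → 125/24*x_1 - 1/6*x_2**5 - 1/24*x_2**4 + 1/12*x_2**3 - 43/6*x_2**2 + 2/3*x_2 + 185/24
  leading term x_1: no divisor's leading term divides it; move 125/24*x_1 to the remainder.
  leading term x_2**5: subtract (1/4*x_2**4)·g_3 from -1/6*x_2**5 - 1/24*x_2**4 + 1/12*x_2**3 - 43/6*x_2**2 + 2/3*x_2 + 185/24 → -1/24*x_2**4 + 1/12*x_2**3 - 43/6*x_2**2 + 2/3*x_2 + 185/24
  leading term x_2**4: subtract (1/16*x_2**3)·g_3 from -1/24*x_2**4 + 1/12*x_2**3 - 43/6*x_2**2 + 2/3*x_2 + 185/24 → 1/12*x_2**3 - 43/6*x_2**2 + 2/3*x_2 + 185/24
  leading term x_2**3: subtract (-1/8*x_2**2)·g_3 from 1/12*x_2**3 - 43/6*x_2**2 + 2/3*x_2 + 185/24 → -43/6*x_2**2 + 2/3*x_2 + 185/24
  leading term x_2**2: subtract (43/4*x_2)·g_3 from -43/6*x_2**2 + 2/3*x_2 + 185/24 → 2/3*x_2 + 185/24
  leading term x_2: subtract (-1)·g_3 from 2/3*x_2 + 185/24 → 185/24
  leading term 1: no divisor's leading term divides it; move 185/24 to the remainder.
The remainder -5/2*x_1**2 + 125/24*x_1 + 185/24 is nonzero, so it would be added as the next basis element.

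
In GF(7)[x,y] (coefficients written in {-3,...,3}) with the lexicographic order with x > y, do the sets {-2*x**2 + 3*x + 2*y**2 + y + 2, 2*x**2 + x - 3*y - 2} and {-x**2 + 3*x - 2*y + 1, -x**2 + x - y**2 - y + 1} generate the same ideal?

Yes, the ideals are equal.

For a fixed monomial order, each ideal has a unique reduced Gröbner basis; comparing bases decides equality.
Buchberger on the first generating set:
f_1 = -2*x**2 + 3*x + 2*y**2 + y + 2, LT = x**2.
f_2 = 2*x**2 + x - 3*y - 2, LT = x**2.

S(f_1,f_2): lcm = x**2. S = -2*x - y**2 + y.
  leading term x: no divisor's leading term divides it; move -2*x to the remainder.
  leading term y**2: no divisor's leading term divides it; move -y**2 to the remainder.
  leading term y: no divisor's leading term divides it; move y to the remainder.
  remainder -2*x - y**2 + y ≠ 0; add g_3 = -2*x - y**2 + y to the basis.

S(f_1,g_3): lcm = x**2. S = 3*x*y**2 - 3*x*y + 2*x - y**2 + 3*y - 1.
  leading term x*y**2: subtract (2*y**2)·g_3 from 3*x*y**2 - 3*x*y + 2*x - y**2 + 3*y - 1 → -3*x*y + 2*x + 2*y**4 - 2*y**3 - y**2 + 3*y - 1
  leading term x*y: subtract (-2*y)·g_3 from -3*x*y + 2*x + 2*y**4 - 2*y**3 - y**2 + 3*y - 1 → 2*x + 2*y**4 + 3*y**3 + y**2 + 3*y - 1
  leading term x: subtract (-1)·g_3 from 2*x + 2*y**4 + 3*y**3 + y**2 + 3*y - 1 → 2*y**4 + 3*y**3 - 3*y - 1
  leading term y**4: no divisor's leading term divides it; move 2*y**4 to the remainder.
  leading term y**3: no divisor's leading term divides it; move 3*y**3 to the remainder.
  leading term y: no divisor's leading term divides it; move -3*y to the remainder.
  leading term 1: no divisor's leading term divides it; move -1 to the remainder.
  remainder 2*y**4 + 3*y**3 - 3*y - 1 ≠ 0; add g_4 = 2*y**4 + 3*y**3 - 3*y - 1 to the basis.

The other S-polynomials (S(f_2,g_3), S(f_1,g_4), S(f_2,g_4), S(g_3,g_4)) all reduce to 0 modulo the current basis, so we have a Gröbner basis.
Inter-reduce: drop elements whose leading term is divisible by another's, tail-reduce, and make monic.
Reduced Gröbner basis: {x - 3*y**2 + 3*y, y**4 - 2*y**3 + 2*y + 3}.

Buchberger on the second generating set:
h_1 = -x**2 + 3*x - 2*y + 1, LT = x**2.
h_2 = -x**2 + x - y**2 - y + 1, LT = x**2.

S(h_1,h_2): lcm = x**2. S = -2*x - y**2 + y.
  leading term x: no divisor's leading term divides it; move -2*x to the remainder.
  leading term y**2: no divisor's leading term divides it; move -y**2 to the remainder.
  leading term y: no divisor's leading term divides it; move y to the remainder.
  remainder -2*x - y**2 + y ≠ 0; add k_3 = -2*x - y**2 + y to the basis.

S(h_1,k_3): lcm = x**2. S = 3*x*y**2 - 3*x*y - 3*x + 2*y - 1.
  leading term x*y**2: subtract (2*y**2)·k_3 from 3*x*y**2 - 3*x*y - 3*x + 2*y - 1 → -3*x*y - 3*x + 2*y**4 - 2*y**3 + 2*y - 1
  leading term x*y: subtract (-2*y)·k_3 from -3*x*y - 3*x + 2*y**4 - 2*y**3 + 2*y - 1 → -3*x + 2*y**4 + 3*y**3 + 2*y**2 + 2*y - 1
  leading term x: subtract (-2)·k_3 from -3*x + 2*y**4 + 3*y**3 + 2*y**2 + 2*y - 1 → 2*y**4 + 3*y**3 - 3*y - 1
  leading term y**4: no divisor's leading term divides it; move 2*y**4 to the remainder.
  leading term y**3: no divisor's leading term divides it; move 3*y**3 to the remainder.
  leading term y: no divisor's leading term divides it; move -3*y to the remainder.
  leading term 1: no divisor's leading term divides it; move -1 to the remainder.
  remainder 2*y**4 + 3*y**3 - 3*y - 1 ≠ 0; add k_4 = 2*y**4 + 3*y**3 - 3*y - 1 to the basis.

The other S-polynomials (S(h_2,k_3), S(h_1,k_4), S(h_2,k_4), S(k_3,k_4)) all reduce to 0 modulo the current basis, so we have a Gröbner basis.
Inter-reduce: drop elements whose leading term is divisible by another's, tail-reduce, and make monic.
Reduced Gröbner basis: {x - 3*y**2 + 3*y, y**4 - 2*y**3 + 2*y + 3}.

Same reduced basis, so the two generating sets span the same ideal.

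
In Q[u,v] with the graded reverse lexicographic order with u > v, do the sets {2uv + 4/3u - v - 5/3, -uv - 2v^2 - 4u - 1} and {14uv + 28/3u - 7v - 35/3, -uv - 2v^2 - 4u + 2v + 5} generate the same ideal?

No, the ideals differ.

For a fixed monomial order, each ideal has a unique reduced Gröbner basis; comparing bases decides equality.
Buchberger on the first generating set:
f_1 = 2uv + 4/3u - v - 5/3, LT = uv.
f_2 = -uv - 2v^2 - 4u - 1, LT = uv.

S(f_1,f_2): lcm = uv. S = -2v^2 - 10/3u - 1/2v - 11/6.
  leading term v^2: no divisor's leading term divides it; move -2v^2 to the remainder.
  leading term u: no divisor's leading term divides it; move -10/3u to the remainder.
  leading term v: no divisor's leading term divides it; move -1/2v to the remainder.
  leading term 1: no divisor's leading term divides it; move -11/6 to the remainder.
  remainder -2v^2 - 10/3u - 1/2v - 11/6 ≠ 0; add g_3 = -2v^2 - 10/3u - 1/2v - 11/6 to the basis.

S(f_1,g_3): lcm = uv^2. S = -5/3u^2 + 5/12uv - 1/2v^2 - 11/12u - 5/6v.
  leading term u^2: no divisor's leading term divides it; move -5/3u^2 to the remainder.
  leading term uv: subtract (5/24)·f_1 from 5/12uv - 1/2v^2 - 11/12u - 5/6v → -1/2v^2 - 43/36u - 5/8v + 25/72
  leading term v^2: subtract (1/4)·g_3 from -1/2v^2 - 43/36u - 5/8v + 25/72 → -13/36u - 1/2v + 29/36
  leading term u: no divisor's leading term divides it; move -13/36u to the remainder.
  leading term v: no divisor's leading term divides it; move -1/2v to the remainder.
  leading term 1: no divisor's leading term divides it; move 29/36 to the remainder.
  remainder -5/3u^2 - 13/36u - 1/2v + 29/36 ≠ 0; add g_4 = -5/3u^2 - 13/36u - 1/2v + 29/36 to the basis.

The other S-polynomials (S(f_2,g_3), S(f_1,g_4), S(f_2,g_4), S(g_3,g_4)) all reduce to 0 modulo the current basis, so we have a Gröbner basis.
Inter-reduce: drop elements whose leading term is divisible by another's, tail-reduce, and make monic.
Reduced Gröbner basis: {u^2 + 13/60u + 3/10v - 29/60, uv + 2/3u - 1/2v - 5/6, v^2 + 5/3u + 1/4v + 11/12}.

Buchberger on the second generating set:
h_1 = 14uv + 28/3u - 7v - 35/3, LT = uv.
h_2 = -uv - 2v^2 - 4u + 2v + 5, LT = uv.

S(h_1,h_2): lcm = uv. S = -2v^2 - 10/3u + 3/2v + 25/6.
  leading term v^2: no divisor's leading term divides it; move -2v^2 to the remainder.
  leading term u: no divisor's leading term divides it; move -10/3u to the remainder.
  leading term v: no divisor's leading term divides it; move 3/2v to the remainder.
  leading term 1: no divisor's leading term divides it; move 25/6 to the remainder.
  remainder -2v^2 - 10/3u + 3/2v + 25/6 ≠ 0; add k_3 = -2v^2 - 10/3u + 3/2v + 25/6 to the basis.

S(h_1,k_3): lcm = uv^2. S = -5/3u^2 + 17/12uv - 1/2v^2 + 25/12u - 5/6v.
  leading term u^2: no divisor's leading term divides it; move -5/3u^2 to the remainder.
  leading term uv: subtract (17/168)·h_1 from 17/12uv - 1/2v^2 + 25/12u - 5/6v → -1/2v^2 + 41/36u - 1/8v + 85/72
  leading term v^2: subtract (1/4)·k_3 from -1/2v^2 + 41/36u - 1/8v + 85/72 → 71/36u - 1/2v + 5/36
  leading term u: no divisor's leading term divides it; move 71/36u to the remainder.
  leading term v: no divisor's leading term divides it; move -1/2v to the remainder.
  leading term 1: no divisor's leading term divides it; move 5/36 to the remainder.
  remainder -5/3u^2 + 71/36u - 1/2v + 5/36 ≠ 0; add k_4 = -5/3u^2 + 71/36u - 1/2v + 5/36 to the basis.

The other S-polynomials (S(h_2,k_3), S(h_1,k_4), S(h_2,k_4), S(k_3,k_4)) all reduce to 0 modulo the current basis, so we have a Gröbner basis.
Inter-reduce: drop elements whose leading term is divisible by another's, tail-reduce, and make monic.
Reduced Gröbner basis: {u^2 - 71/60u + 3/10v - 1/12, uv + 2/3u - 1/2v - 5/6, v^2 + 5/3u - 3/4v - 25/12}.

Since the reduced bases disagree, the two ideals are not the same.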